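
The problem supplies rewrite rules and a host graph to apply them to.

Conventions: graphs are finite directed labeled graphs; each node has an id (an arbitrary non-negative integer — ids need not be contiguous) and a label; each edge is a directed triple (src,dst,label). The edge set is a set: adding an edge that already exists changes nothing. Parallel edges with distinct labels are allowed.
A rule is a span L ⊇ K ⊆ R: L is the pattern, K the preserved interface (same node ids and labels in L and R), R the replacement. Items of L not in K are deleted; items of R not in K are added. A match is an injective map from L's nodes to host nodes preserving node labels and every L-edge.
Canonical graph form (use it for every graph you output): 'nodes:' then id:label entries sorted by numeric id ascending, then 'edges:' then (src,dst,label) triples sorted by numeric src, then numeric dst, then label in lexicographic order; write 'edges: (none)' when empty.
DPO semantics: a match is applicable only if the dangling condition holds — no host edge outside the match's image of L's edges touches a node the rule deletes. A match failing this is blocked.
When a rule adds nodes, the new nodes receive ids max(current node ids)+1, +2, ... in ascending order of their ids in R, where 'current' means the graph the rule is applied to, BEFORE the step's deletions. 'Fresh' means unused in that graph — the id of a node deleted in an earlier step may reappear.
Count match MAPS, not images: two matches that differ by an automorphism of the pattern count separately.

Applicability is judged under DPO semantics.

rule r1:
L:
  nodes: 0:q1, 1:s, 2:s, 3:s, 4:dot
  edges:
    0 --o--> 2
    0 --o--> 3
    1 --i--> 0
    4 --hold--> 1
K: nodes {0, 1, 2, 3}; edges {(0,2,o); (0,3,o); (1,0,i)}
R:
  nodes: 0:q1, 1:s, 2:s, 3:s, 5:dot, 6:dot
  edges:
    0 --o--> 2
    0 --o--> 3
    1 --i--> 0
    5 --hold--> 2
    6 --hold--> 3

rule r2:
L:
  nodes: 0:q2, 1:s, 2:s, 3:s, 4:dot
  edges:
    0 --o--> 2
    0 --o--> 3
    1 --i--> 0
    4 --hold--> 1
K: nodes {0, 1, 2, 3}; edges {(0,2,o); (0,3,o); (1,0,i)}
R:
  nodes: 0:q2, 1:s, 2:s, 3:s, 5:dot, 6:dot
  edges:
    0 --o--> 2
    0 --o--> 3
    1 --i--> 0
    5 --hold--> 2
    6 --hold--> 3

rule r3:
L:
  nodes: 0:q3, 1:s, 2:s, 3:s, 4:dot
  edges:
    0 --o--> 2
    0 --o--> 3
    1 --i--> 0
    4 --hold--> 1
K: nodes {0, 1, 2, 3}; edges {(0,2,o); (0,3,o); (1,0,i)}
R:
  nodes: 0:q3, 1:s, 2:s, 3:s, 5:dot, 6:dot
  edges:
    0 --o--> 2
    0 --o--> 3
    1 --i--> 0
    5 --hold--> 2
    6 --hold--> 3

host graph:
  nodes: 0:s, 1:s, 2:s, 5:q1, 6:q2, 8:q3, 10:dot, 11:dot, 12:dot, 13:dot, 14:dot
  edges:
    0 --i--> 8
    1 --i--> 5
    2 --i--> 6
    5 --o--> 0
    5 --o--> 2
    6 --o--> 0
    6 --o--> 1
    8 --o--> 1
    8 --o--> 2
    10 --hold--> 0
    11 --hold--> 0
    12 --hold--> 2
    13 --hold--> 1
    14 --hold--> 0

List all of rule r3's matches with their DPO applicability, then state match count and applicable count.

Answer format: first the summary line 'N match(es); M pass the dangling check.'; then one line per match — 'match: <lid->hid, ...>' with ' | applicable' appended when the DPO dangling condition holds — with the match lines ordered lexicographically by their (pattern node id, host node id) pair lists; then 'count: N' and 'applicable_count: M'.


6 match(es); 6 pass the dangling check.
match: 0->8, 1->0, 2->1, 3->2, 4->10 | applicable
match: 0->8, 1->0, 2->1, 3->2, 4->11 | applicable
match: 0->8, 1->0, 2->1, 3->2, 4->14 | applicable
match: 0->8, 1->0, 2->2, 3->1, 4->10 | applicable
match: 0->8, 1->0, 2->2, 3->1, 4->11 | applicable
match: 0->8, 1->0, 2->2, 3->1, 4->14 | applicable
count: 6
applicable_count: 6


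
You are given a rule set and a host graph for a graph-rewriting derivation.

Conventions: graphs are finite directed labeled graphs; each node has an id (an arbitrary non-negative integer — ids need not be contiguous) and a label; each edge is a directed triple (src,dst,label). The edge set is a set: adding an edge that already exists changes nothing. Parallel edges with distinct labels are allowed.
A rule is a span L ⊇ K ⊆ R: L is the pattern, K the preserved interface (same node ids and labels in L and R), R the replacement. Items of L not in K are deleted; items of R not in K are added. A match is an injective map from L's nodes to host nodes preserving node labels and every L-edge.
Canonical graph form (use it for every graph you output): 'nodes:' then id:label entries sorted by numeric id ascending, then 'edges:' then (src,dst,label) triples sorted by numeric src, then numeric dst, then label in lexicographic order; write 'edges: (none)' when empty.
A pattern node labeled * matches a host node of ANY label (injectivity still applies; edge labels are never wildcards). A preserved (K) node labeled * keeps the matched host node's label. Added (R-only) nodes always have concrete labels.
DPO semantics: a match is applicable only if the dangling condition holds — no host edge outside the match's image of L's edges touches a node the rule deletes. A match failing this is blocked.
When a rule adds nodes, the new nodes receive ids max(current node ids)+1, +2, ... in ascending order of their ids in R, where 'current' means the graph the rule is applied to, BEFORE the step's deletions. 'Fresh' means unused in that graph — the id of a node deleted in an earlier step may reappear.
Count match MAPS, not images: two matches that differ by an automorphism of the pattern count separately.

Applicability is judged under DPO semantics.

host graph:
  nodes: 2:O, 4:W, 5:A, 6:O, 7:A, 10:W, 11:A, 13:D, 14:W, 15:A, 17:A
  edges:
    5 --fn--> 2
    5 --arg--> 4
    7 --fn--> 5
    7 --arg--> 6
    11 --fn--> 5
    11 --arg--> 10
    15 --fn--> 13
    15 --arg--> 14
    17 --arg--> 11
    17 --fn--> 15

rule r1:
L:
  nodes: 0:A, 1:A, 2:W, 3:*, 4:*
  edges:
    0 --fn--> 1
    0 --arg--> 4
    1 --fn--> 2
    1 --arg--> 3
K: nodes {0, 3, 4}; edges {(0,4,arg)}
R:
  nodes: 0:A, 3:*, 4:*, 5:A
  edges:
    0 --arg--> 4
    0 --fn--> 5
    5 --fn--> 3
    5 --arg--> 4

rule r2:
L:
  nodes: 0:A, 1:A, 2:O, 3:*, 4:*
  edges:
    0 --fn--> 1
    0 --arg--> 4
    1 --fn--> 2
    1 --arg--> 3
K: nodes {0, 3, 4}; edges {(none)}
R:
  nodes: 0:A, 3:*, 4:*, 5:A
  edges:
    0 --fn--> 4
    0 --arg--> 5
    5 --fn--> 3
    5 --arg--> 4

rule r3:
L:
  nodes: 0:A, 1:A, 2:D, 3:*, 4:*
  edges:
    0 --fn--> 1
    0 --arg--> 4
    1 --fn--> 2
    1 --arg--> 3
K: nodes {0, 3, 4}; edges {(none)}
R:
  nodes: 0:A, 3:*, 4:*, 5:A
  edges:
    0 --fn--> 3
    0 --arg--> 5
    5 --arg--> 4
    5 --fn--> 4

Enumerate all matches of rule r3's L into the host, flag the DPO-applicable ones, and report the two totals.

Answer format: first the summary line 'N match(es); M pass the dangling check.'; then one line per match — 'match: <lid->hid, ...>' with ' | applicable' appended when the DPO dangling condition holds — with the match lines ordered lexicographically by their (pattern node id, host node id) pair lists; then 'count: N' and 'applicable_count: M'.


1 match(es); 1 pass the dangling check.
match: 0->17, 1->15, 2->13, 3->14, 4->11 | applicable
count: 1
applicable_count: 1


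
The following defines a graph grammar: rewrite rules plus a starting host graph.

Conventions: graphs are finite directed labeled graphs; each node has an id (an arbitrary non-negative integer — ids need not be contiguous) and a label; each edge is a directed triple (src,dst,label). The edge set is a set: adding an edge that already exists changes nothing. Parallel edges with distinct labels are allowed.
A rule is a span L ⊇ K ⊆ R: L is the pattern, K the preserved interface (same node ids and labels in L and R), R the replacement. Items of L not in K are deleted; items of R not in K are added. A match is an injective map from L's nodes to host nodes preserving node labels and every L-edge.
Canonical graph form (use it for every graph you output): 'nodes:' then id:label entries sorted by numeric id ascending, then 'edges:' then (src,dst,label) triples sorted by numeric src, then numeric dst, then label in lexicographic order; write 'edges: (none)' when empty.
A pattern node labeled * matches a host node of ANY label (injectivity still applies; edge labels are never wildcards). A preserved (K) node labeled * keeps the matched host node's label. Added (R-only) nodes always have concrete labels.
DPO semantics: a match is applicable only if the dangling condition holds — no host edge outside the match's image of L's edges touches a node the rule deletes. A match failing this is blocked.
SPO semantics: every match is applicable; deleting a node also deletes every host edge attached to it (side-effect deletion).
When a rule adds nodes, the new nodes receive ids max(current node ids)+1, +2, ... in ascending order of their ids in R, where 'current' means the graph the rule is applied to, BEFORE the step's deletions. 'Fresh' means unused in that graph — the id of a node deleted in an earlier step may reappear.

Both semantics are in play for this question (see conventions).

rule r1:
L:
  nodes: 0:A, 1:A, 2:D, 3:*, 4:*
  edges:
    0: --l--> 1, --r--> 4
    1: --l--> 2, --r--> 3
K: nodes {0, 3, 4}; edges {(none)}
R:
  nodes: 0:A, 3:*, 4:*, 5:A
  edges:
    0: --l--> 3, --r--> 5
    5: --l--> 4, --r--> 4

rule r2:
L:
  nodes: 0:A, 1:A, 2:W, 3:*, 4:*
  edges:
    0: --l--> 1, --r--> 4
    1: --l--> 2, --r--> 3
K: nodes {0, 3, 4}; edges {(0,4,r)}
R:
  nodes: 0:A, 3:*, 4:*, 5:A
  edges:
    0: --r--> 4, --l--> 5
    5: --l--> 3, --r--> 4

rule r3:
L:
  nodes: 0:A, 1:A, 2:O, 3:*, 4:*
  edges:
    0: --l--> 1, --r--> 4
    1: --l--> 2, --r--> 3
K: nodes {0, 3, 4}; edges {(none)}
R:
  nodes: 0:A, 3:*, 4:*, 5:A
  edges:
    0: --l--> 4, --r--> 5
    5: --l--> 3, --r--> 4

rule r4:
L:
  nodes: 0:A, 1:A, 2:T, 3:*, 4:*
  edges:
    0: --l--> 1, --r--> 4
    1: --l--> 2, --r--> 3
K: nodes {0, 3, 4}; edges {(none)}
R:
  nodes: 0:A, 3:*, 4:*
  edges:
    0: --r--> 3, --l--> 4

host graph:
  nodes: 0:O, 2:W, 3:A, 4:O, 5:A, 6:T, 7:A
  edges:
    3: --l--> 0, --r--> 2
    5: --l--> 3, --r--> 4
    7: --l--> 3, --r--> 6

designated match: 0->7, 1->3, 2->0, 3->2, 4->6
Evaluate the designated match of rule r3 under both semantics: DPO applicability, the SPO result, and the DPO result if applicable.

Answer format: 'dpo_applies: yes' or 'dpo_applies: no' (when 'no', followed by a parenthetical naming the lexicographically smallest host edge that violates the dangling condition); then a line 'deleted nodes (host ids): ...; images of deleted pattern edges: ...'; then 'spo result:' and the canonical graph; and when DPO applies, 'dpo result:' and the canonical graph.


dpo_applies: no
(the rule deletes node 3, which keeps host edge (5,3,l) outside the match image — the dangling condition fails, DPO blocks; SPO proceeds and side-deletes such edges)
deleted nodes (host ids): 0, 3; images of deleted pattern edges: (3,0,l); (3,2,r); (7,3,l); (7,6,r)
spo result:
nodes: 2:W, 4:O, 5:A, 6:T, 7:A, 8:A
edges: (5,4,r); (7,6,l); (7,8,r); (8,2,l); (8,6,r)


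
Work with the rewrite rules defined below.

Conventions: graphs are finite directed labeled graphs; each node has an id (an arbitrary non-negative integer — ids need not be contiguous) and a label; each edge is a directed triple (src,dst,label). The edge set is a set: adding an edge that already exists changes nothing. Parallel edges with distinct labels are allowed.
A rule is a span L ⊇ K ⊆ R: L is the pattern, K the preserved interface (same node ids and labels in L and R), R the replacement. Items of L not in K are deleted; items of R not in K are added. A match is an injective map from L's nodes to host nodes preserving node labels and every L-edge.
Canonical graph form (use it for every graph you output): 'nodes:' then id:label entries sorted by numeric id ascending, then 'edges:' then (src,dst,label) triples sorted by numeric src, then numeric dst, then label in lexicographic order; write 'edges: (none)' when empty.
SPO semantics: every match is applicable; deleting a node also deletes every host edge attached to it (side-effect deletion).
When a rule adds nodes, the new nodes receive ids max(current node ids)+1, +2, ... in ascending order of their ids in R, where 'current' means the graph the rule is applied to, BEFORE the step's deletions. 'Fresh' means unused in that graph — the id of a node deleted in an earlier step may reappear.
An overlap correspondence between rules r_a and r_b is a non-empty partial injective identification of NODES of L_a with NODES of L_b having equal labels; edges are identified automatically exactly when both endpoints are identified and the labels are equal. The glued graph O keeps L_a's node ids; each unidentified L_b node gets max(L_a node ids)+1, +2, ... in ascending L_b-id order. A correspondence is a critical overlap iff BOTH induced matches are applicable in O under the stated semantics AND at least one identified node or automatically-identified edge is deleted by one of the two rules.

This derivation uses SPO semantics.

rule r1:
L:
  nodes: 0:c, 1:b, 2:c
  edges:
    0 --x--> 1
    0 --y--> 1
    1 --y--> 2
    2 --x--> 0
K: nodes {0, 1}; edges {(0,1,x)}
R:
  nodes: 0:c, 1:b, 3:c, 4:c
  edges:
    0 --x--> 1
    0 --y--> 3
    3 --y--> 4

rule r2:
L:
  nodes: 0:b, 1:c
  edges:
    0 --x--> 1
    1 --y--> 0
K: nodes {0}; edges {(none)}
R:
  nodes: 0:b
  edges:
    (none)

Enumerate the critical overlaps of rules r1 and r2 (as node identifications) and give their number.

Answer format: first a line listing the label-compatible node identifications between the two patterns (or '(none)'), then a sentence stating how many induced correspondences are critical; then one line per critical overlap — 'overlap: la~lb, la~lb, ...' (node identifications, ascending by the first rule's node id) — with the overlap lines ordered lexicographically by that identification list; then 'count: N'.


label-compatible node identifications between L(r1) and L(r2): 0~1, 1~0, 2~1
4 of the induced correspondences are critical overlaps of r1 and r2.
overlap: 0~1
overlap: 0~1, 1~0
overlap: 1~0, 2~1
overlap: 2~1
count: 4


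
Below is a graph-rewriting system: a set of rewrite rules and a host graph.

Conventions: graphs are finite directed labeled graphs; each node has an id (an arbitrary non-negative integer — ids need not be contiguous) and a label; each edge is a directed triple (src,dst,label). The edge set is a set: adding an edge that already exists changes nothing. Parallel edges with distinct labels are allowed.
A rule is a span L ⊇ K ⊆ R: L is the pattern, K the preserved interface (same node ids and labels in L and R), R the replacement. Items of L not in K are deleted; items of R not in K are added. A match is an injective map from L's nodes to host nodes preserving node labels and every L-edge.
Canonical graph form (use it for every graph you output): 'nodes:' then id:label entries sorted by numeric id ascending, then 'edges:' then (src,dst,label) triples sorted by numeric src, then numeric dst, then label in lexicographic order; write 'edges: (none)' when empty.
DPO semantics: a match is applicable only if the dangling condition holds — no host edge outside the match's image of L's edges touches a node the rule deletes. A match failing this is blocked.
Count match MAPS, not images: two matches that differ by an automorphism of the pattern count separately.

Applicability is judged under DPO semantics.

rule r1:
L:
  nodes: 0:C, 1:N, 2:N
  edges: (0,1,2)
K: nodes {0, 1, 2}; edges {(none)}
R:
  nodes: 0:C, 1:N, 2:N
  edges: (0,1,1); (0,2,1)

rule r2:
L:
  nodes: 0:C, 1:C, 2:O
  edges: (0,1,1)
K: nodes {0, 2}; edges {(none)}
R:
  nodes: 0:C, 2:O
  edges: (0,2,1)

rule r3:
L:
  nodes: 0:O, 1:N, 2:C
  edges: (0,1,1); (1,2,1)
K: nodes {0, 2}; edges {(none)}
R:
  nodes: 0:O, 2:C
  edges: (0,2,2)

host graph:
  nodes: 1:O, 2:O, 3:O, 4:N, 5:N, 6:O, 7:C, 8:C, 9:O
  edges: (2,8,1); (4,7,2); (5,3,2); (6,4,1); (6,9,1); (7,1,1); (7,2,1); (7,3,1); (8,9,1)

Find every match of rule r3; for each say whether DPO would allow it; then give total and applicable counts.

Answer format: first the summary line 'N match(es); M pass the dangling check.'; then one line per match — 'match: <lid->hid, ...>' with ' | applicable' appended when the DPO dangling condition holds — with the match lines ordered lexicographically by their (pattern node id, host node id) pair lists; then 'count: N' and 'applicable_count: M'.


0 match(es); 0 pass the dangling check.
count: 0
applicable_count: 0


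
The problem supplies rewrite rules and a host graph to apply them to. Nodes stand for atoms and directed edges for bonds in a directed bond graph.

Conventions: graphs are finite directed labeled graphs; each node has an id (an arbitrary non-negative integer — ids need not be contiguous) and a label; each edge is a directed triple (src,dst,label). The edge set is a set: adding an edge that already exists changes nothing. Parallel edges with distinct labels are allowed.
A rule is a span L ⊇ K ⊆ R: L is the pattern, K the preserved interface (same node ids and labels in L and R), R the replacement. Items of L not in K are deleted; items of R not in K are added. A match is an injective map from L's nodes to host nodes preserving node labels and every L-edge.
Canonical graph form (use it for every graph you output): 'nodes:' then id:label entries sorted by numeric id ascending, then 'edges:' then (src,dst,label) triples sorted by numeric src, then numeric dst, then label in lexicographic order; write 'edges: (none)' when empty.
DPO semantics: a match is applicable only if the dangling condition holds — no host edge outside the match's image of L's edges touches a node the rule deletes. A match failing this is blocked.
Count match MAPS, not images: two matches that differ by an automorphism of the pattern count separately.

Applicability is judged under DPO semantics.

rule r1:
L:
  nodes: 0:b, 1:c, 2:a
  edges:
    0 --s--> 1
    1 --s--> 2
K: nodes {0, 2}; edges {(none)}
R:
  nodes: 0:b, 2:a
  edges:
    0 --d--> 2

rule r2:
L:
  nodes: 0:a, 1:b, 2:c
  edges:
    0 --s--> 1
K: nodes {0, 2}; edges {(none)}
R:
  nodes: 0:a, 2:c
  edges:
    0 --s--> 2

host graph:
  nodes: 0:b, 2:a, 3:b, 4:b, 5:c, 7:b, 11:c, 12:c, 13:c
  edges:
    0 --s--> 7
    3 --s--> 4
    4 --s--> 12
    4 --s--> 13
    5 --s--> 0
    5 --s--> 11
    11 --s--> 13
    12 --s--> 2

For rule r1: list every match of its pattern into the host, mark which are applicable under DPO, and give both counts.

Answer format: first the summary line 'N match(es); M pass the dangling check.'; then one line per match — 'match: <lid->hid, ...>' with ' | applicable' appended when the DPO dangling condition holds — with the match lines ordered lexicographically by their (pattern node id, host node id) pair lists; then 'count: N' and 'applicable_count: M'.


1 match(es); 1 pass the dangling check.
match: 0->4, 1->12, 2->2 | applicable
count: 1
applicable_count: 1


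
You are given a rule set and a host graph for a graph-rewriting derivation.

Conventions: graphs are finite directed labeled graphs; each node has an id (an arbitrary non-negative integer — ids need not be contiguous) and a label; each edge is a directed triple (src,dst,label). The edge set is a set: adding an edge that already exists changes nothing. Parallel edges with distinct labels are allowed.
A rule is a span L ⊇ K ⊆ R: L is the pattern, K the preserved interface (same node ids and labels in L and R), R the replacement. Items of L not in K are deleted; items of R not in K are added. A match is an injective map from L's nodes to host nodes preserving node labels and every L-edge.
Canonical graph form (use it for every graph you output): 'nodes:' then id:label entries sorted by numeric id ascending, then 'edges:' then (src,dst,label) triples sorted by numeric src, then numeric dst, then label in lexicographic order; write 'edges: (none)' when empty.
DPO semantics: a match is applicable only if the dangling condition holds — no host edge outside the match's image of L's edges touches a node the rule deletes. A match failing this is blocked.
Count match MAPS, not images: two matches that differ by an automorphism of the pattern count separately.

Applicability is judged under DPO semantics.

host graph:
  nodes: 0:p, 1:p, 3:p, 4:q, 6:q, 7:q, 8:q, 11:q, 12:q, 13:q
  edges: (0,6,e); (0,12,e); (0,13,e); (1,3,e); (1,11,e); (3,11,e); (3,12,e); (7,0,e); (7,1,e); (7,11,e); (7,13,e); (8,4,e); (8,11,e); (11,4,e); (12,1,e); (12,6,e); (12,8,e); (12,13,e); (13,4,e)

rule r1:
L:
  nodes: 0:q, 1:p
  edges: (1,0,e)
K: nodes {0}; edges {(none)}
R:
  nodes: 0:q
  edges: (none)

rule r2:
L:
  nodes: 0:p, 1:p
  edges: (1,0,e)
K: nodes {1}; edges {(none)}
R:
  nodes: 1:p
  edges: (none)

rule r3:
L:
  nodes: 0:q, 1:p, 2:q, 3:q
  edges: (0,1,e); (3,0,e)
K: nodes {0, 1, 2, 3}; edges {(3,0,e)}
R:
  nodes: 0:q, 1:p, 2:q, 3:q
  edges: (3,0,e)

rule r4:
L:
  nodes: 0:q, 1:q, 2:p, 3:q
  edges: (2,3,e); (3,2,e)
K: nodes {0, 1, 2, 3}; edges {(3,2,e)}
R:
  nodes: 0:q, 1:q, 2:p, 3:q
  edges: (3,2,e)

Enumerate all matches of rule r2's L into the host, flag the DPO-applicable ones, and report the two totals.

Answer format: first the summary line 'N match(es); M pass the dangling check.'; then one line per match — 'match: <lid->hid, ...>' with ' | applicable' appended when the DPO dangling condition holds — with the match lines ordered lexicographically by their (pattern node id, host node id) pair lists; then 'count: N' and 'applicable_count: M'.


1 match(es); 0 pass the dangling check.
match: 0->3, 1->1
count: 1
applicable_count: 0


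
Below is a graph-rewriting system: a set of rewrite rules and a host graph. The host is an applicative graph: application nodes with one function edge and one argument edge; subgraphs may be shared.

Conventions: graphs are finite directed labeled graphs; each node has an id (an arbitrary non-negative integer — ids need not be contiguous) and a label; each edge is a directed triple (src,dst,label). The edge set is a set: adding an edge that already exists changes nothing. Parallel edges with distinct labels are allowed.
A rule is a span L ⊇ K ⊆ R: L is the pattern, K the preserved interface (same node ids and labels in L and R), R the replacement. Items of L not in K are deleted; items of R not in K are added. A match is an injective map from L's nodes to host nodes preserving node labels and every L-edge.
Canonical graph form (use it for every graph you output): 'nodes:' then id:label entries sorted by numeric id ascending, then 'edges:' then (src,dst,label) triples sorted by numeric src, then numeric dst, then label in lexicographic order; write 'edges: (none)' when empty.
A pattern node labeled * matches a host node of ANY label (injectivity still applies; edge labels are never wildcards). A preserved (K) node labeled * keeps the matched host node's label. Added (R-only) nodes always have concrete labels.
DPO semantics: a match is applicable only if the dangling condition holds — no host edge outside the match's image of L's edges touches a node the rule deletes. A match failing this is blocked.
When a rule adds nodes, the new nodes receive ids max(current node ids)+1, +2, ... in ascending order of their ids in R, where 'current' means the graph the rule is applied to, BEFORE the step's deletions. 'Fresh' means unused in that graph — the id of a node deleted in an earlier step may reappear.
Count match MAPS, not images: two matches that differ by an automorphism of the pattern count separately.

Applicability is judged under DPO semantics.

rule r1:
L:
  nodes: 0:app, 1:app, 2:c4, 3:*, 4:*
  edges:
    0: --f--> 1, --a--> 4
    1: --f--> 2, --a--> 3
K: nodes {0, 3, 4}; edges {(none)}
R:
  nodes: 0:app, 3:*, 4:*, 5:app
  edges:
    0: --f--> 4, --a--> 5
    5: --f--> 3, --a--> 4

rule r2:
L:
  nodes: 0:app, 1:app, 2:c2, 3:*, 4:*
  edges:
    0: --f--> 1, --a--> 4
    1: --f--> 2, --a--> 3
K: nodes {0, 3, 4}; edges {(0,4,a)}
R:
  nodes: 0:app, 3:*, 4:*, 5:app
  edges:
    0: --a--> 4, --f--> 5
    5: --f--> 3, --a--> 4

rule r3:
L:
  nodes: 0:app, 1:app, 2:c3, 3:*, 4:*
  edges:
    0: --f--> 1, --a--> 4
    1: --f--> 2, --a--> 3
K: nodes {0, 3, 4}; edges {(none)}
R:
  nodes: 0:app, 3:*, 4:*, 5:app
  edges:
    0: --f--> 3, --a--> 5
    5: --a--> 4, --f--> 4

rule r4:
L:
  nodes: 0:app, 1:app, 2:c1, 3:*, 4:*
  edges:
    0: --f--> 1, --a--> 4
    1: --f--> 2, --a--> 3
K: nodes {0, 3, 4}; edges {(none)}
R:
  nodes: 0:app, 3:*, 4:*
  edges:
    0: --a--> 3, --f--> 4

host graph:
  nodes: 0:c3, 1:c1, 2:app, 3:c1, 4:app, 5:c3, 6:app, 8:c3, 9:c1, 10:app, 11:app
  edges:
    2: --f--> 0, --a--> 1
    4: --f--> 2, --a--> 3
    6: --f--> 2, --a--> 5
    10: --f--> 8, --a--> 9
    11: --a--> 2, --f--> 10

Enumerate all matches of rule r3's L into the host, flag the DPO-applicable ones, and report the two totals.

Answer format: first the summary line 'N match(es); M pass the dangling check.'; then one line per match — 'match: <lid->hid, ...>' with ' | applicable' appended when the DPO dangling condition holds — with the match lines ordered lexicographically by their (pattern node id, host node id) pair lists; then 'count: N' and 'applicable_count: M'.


3 match(es); 1 pass the dangling check.
match: 0->4, 1->2, 2->0, 3->1, 4->3
match: 0->6, 1->2, 2->0, 3->1, 4->5
match: 0->11, 1->10, 2->8, 3->9, 4->2 | applicable
count: 3
applicable_count: 1


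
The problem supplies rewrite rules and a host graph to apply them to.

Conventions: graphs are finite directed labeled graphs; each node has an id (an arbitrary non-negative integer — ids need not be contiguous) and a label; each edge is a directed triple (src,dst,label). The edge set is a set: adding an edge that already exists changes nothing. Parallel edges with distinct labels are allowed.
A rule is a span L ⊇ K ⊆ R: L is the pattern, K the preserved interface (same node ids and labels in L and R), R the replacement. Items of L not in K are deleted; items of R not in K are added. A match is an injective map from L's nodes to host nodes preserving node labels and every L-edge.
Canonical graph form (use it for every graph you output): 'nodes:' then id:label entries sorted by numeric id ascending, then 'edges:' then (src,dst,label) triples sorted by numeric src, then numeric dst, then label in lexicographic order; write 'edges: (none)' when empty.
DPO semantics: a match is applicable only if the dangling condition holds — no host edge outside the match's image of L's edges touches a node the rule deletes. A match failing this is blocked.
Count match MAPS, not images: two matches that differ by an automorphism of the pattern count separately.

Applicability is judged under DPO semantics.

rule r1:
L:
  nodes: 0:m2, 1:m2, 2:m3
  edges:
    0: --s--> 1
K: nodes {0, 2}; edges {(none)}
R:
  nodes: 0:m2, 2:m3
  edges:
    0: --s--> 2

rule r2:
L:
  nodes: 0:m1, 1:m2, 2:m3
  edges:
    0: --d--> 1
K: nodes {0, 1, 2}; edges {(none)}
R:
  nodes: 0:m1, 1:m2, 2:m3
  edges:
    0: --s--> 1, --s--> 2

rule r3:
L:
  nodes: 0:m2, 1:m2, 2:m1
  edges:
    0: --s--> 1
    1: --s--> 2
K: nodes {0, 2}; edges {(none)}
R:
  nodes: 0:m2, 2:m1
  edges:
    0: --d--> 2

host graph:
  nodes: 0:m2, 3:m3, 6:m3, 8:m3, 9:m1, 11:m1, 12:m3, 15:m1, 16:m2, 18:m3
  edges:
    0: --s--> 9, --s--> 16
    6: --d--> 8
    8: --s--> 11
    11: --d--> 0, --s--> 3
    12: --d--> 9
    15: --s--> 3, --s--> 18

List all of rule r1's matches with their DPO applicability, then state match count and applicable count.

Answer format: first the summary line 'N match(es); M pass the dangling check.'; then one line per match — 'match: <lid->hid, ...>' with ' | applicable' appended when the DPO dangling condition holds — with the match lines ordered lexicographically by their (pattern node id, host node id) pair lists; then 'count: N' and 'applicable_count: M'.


5 match(es); 5 pass the dangling check.
match: 0->0, 1->16, 2->3 | applicable
match: 0->0, 1->16, 2->6 | applicable
match: 0->0, 1->16, 2->8 | applicable
match: 0->0, 1->16, 2->12 | applicable
match: 0->0, 1->16, 2->18 | applicable
count: 5
applicable_count: 5


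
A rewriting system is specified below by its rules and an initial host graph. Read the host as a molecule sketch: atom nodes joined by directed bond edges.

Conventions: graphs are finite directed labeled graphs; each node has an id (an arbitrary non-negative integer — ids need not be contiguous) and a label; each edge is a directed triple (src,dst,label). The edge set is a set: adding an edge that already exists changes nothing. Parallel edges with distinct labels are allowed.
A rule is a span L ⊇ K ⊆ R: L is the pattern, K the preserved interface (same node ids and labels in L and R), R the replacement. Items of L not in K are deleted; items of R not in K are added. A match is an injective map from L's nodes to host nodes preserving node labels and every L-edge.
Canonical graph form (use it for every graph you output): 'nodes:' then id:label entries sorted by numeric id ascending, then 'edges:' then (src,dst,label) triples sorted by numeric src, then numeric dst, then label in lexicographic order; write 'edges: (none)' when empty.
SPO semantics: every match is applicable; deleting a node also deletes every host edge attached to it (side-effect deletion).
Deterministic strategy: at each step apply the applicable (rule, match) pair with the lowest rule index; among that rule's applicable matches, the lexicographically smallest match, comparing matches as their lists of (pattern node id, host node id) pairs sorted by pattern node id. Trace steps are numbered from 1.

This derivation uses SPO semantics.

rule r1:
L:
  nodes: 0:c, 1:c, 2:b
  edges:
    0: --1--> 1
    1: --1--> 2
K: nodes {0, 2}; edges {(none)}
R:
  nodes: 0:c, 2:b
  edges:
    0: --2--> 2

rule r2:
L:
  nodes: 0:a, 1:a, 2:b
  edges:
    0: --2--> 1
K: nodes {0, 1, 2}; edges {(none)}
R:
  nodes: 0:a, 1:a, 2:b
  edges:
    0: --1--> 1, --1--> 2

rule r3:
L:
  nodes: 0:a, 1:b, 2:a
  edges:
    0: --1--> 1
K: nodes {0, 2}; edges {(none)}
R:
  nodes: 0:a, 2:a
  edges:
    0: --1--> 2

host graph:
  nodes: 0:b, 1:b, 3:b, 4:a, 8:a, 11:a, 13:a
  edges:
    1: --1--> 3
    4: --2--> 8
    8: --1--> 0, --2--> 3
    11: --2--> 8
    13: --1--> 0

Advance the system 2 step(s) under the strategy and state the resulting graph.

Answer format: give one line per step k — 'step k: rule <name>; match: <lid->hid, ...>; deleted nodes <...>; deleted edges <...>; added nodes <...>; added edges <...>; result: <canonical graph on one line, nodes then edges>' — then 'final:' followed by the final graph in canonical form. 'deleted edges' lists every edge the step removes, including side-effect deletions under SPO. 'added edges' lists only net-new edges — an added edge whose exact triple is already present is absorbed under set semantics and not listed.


step 1: rule r2; match: 0->4, 1->8, 2->0; deleted nodes (none); deleted edges (4,8,2); added nodes (none); added edges (4,0,1); (4,8,1); result: nodes: 0:b, 1:b, 3:b, 4:a, 8:a, 11:a, 13:a edges: (1,3,1); (4,0,1); (4,8,1); (8,0,1); (8,3,2); (11,8,2); (13,0,1)
step 2: rule r2; match: 0->11, 1->8, 2->0; deleted nodes (none); deleted edges (11,8,2); added nodes (none); added edges (11,0,1); (11,8,1); result: nodes: 0:b, 1:b, 3:b, 4:a, 8:a, 11:a, 13:a edges: (1,3,1); (4,0,1); (4,8,1); (8,0,1); (8,3,2); (11,0,1); (11,8,1); (13,0,1)
final:
nodes: 0:b, 1:b, 3:b, 4:a, 8:a, 11:a, 13:a
edges: (1,3,1); (4,0,1); (4,8,1); (8,0,1); (8,3,2); (11,0,1); (11,8,1); (13,0,1)


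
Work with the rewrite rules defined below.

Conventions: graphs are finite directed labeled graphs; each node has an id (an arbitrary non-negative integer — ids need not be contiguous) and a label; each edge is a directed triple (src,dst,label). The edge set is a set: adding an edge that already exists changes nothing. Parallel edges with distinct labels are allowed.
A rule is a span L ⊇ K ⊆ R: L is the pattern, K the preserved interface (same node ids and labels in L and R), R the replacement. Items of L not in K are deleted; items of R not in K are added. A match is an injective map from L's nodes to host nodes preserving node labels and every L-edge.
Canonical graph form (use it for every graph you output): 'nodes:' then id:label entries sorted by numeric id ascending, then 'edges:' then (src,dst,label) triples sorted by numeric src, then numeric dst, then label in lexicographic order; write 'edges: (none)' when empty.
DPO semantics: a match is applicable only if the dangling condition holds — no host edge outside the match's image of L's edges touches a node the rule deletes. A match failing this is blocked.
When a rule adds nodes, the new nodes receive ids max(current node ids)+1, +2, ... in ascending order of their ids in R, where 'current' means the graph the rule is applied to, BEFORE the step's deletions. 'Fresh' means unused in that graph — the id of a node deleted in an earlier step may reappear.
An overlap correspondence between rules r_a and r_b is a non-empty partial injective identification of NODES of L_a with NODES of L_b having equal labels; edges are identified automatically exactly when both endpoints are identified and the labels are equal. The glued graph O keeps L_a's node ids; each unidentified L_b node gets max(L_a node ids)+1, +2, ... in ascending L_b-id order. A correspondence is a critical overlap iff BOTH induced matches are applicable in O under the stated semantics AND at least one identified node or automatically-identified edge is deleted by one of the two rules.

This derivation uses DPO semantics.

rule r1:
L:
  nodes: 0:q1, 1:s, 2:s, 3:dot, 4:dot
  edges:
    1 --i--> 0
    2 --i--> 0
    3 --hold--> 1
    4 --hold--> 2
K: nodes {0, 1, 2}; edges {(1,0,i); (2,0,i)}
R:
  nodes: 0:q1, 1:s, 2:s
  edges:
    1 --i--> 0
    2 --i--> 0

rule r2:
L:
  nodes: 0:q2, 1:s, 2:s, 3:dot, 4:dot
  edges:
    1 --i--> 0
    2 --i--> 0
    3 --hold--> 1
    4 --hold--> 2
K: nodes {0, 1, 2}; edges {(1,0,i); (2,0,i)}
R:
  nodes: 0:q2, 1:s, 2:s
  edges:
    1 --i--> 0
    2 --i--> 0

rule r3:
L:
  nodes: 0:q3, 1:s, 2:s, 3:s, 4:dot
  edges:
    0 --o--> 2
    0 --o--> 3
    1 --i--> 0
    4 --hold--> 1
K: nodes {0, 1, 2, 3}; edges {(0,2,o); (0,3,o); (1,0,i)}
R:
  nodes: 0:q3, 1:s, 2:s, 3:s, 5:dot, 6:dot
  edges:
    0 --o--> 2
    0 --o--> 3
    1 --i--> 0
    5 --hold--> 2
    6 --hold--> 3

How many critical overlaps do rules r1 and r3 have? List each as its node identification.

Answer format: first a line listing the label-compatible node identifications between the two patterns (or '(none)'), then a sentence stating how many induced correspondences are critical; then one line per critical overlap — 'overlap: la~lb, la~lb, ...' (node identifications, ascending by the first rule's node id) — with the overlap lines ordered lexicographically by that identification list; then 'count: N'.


label-compatible node identifications between L(r1) and L(r3): 1~1, 1~2, 1~3, 2~1, 2~2, 2~3, 3~4, 4~4
6 of the induced correspondences are critical overlaps of r1 and r3.
overlap: 1~1, 2~2, 3~4
overlap: 1~1, 2~3, 3~4
overlap: 1~1, 3~4
overlap: 1~2, 2~1, 4~4
overlap: 1~3, 2~1, 4~4
overlap: 2~1, 4~4
count: 6


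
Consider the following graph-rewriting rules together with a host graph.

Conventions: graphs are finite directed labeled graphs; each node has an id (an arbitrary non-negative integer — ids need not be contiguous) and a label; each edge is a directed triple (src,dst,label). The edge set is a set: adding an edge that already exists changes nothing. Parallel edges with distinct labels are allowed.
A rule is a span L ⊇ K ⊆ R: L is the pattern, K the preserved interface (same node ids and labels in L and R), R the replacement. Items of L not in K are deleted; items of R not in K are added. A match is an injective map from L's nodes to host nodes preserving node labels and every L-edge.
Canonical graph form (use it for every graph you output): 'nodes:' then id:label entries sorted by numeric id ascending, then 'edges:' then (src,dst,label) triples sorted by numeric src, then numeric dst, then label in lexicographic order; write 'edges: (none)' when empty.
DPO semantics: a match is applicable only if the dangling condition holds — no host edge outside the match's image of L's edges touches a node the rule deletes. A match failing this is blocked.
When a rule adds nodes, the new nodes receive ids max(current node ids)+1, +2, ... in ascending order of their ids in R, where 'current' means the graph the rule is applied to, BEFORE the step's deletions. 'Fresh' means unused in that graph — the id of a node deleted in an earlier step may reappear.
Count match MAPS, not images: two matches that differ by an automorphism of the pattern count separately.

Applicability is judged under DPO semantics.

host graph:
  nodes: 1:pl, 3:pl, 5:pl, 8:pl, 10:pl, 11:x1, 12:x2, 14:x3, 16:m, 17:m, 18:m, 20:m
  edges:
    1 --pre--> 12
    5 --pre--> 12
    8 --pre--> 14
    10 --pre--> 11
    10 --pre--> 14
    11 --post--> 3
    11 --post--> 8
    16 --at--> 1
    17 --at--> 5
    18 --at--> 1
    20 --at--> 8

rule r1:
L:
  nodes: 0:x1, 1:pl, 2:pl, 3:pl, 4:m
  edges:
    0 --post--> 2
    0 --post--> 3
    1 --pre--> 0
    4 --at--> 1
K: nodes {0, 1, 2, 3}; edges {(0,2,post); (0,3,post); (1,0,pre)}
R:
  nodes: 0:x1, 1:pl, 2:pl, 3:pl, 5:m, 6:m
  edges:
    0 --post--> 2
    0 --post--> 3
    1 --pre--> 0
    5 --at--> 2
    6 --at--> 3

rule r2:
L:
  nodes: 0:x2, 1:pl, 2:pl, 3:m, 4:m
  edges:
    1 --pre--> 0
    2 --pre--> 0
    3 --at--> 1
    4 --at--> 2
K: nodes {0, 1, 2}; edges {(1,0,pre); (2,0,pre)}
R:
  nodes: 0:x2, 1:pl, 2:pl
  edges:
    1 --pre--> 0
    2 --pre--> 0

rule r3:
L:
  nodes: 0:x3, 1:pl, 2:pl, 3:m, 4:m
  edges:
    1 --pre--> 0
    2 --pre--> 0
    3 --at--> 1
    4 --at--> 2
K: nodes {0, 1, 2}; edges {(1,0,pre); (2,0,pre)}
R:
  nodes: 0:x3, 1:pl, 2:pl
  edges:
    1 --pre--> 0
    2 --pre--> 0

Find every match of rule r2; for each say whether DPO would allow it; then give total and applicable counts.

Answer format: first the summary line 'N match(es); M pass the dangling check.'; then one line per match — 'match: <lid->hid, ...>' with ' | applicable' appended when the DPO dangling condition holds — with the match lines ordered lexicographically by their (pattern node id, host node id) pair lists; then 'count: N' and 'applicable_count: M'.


4 match(es); 4 pass the dangling check.
match: 0->12, 1->1, 2->5, 3->16, 4->17 | applicable
match: 0->12, 1->1, 2->5, 3->18, 4->17 | applicable
match: 0->12, 1->5, 2->1, 3->17, 4->16 | applicable
match: 0->12, 1->5, 2->1, 3->17, 4->18 | applicable
count: 4
applicable_count: 4


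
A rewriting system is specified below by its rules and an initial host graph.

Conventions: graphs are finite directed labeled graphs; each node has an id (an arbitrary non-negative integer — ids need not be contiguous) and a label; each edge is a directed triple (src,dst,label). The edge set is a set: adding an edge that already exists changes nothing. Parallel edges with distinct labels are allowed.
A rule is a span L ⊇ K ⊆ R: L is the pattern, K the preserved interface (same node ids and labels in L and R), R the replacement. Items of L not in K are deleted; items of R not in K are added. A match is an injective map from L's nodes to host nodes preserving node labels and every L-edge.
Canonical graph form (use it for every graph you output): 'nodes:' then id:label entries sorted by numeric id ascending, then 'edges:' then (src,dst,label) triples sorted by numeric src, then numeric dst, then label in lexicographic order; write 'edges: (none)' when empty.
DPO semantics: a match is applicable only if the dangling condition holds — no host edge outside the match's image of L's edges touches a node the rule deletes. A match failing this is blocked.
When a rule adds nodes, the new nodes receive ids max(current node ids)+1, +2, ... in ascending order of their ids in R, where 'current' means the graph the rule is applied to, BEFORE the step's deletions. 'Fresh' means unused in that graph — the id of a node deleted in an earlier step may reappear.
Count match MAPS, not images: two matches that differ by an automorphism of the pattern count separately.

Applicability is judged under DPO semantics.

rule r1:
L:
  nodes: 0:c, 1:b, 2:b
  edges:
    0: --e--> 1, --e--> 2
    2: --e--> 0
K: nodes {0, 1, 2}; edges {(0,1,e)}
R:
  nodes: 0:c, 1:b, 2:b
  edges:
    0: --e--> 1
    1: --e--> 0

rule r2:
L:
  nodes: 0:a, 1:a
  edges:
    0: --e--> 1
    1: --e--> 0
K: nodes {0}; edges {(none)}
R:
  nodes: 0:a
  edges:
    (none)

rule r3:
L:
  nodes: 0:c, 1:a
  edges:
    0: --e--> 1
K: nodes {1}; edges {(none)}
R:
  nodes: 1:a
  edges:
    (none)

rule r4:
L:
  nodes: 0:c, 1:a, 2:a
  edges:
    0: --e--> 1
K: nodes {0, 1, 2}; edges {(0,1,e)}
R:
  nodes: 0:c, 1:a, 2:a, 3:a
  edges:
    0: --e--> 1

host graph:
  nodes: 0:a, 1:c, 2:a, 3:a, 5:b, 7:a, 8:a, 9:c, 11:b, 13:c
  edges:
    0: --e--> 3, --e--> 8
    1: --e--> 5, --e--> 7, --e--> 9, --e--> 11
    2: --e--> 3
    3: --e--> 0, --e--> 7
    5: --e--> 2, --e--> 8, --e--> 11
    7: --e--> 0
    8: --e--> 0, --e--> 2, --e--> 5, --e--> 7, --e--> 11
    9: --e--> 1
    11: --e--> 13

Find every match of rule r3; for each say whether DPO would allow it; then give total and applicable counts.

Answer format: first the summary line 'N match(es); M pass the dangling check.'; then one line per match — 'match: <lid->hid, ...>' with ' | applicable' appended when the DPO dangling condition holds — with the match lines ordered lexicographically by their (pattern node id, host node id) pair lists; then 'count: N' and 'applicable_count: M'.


1 match(es); 0 pass the dangling check.
match: 0->1, 1->7
count: 1
applicable_count: 0
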